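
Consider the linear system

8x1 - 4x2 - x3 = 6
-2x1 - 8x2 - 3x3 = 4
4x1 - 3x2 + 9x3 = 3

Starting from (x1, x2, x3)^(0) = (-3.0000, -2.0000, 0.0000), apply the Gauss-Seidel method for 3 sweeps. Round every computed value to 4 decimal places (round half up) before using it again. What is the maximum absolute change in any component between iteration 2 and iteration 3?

0.2302

Iteration 1:
  x1 = (6 - (-4)·-2.0000 - (-1)·0.0000) / (8) = -0.2500
  x2 = (4 - (-2)·-0.2500 - (-3)·0.0000) / (-8) = -0.4375
  x3 = (3 - (4)·-0.2500 - (-3)·-0.4375) / (9) = 0.2986
Iteration 2:
  x1 = (6 - (-4)·-0.4375 - (-1)·0.2986) / (8) = 0.5686
  x2 = (4 - (-2)·0.5686 - (-3)·0.2986) / (-8) = -0.7541
  x3 = (3 - (4)·0.5686 - (-3)·-0.7541) / (9) = -0.1707
Iteration 3:
  x1 = (6 - (-4)·-0.7541 - (-1)·-0.1707) / (8) = 0.3516
  x2 = (4 - (-2)·0.3516 - (-3)·-0.1707) / (-8) = -0.5239
  x3 = (3 - (4)·0.3516 - (-3)·-0.5239) / (9) = 0.0024
Change: (-0.2170, 0.2302, 0.1731) → max |·| = 0.2302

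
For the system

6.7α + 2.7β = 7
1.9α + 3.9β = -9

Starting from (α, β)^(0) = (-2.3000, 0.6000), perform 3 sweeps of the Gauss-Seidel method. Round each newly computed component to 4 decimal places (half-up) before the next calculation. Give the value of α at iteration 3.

2.3934

Iteration 1:
  α = (7 - (2.7)·0.6000) / (6.7) = 0.8030
  β = (-9 - (1.9)·0.8030) / (3.9) = -2.6989
Iteration 2:
  α = (7 - (2.7)·-2.6989) / (6.7) = 2.1324
  β = (-9 - (1.9)·2.1324) / (3.9) = -3.3466
Iteration 3:
  α = (7 - (2.7)·-3.3466) / (6.7) = 2.3934
  β = (-9 - (1.9)·2.3934) / (3.9) = -3.4737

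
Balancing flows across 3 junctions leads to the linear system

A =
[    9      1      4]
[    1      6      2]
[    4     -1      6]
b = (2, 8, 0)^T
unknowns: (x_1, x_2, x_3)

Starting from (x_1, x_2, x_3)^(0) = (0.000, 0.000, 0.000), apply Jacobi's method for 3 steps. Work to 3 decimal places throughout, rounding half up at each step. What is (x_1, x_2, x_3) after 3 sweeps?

(0.045, 1.296, 0.167)

Iteration 1:
  x_1 = (2 - (1)·0.000 - (4)·0.000) / (9) = 0.222
  x_2 = (8 - (1)·0.000 - (2)·0.000) / (6) = 1.333
  x_3 = (0 - (4)·0.000 - (-1)·0.000) / (6) = 0.000
Iteration 2:
  x_1 = (2 - (1)·1.333 - (4)·0.000) / (9) = 0.074
  x_2 = (8 - (1)·0.222 - (2)·0.000) / (6) = 1.296
  x_3 = (0 - (4)·0.222 - (-1)·1.333) / (6) = 0.074
Iteration 3:
  x_1 = (2 - (1)·1.296 - (4)·0.074) / (9) = 0.045
  x_2 = (8 - (1)·0.074 - (2)·0.074) / (6) = 1.296
  x_3 = (0 - (4)·0.074 - (-1)·1.296) / (6) = 0.167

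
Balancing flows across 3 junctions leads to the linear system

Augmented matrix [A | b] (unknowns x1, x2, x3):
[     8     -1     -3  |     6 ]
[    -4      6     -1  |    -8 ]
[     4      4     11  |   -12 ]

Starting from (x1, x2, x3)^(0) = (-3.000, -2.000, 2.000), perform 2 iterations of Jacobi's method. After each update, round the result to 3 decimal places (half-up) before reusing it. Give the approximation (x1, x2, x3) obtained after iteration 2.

Iteration 1:
  x1 = (6 - (-1)·-2.000 - (-3)·2.000) / (8) = 1.250
  x2 = (-8 - (-4)·-3.000 - (-1)·2.000) / (6) = -3.000
  x3 = (-12 - (4)·-3.000 - (4)·-2.000) / (11) = 0.727
Iteration 2:
  x1 = (6 - (-1)·-3.000 - (-3)·0.727) / (8) = 0.648
  x2 = (-8 - (-4)·1.250 - (-1)·0.727) / (6) = -0.379
  x3 = (-12 - (4)·1.250 - (4)·-3.000) / (11) = -0.455

(0.648, -0.379, -0.455)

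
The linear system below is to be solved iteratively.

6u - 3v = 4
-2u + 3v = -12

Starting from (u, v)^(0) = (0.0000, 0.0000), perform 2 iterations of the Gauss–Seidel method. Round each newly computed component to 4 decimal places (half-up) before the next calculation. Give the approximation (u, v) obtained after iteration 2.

Iteration 1:
  u = (4 - (-3)·0.0000) / (6) = 0.6667
  v = (-12 - (-2)·0.6667) / (3) = -3.5555
Iteration 2:
  u = (4 - (-3)·-3.5555) / (6) = -1.1111
  v = (-12 - (-2)·-1.1111) / (3) = -4.7407

(-1.1111, -4.7407)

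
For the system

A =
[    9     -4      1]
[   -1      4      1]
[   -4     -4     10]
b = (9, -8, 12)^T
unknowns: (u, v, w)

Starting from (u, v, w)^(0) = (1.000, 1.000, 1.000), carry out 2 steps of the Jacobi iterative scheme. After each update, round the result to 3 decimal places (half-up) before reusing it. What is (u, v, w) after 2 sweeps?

(-0.111, -2.167, 0.933)

Iteration 1:
  u = (9 - (-4)·1.000 - (1)·1.000) / (9) = 1.333
  v = (-8 - (-1)·1.000 - (1)·1.000) / (4) = -2.000
  w = (12 - (-4)·1.000 - (-4)·1.000) / (10) = 2.000
Iteration 2:
  u = (9 - (-4)·-2.000 - (1)·2.000) / (9) = -0.111
  v = (-8 - (-1)·1.333 - (1)·2.000) / (4) = -2.167
  w = (12 - (-4)·1.333 - (-4)·-2.000) / (10) = 0.933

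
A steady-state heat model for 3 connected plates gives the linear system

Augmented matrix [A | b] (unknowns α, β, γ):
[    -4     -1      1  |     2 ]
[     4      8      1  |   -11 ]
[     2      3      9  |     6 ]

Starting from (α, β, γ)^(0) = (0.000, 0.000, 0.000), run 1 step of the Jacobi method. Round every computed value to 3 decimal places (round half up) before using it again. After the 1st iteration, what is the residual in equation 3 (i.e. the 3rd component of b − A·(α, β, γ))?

5.122

Iteration 1:
  α = (2 - (-1)·0.000 - (1)·0.000) / (-4) = -0.500
  β = (-11 - (4)·0.000 - (1)·0.000) / (8) = -1.375
  γ = (6 - (2)·0.000 - (3)·0.000) / (9) = 0.667
Residual b − A·x = (-2.042, 1.333, 5.122)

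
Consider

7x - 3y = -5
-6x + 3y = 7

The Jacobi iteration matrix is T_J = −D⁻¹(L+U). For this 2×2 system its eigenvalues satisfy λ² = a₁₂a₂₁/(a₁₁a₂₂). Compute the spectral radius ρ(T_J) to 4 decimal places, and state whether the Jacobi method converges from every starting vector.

a₁₂a₂₁/(a₁₁a₂₂) = (-3)·(-6) / ((7)·(3)) = 0.857143
ρ = √|0.857143| = √0.857143 = 0.9258
ρ < 1, so Jacobi converges

0.9258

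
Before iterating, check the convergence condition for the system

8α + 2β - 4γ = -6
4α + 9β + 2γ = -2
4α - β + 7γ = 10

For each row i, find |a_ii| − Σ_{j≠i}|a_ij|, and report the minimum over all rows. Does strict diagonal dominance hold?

row 1: |8| − (2+4) = 2
row 2: |9| − (4+2) = 3
row 3: |7| − (4+1) = 2
minimum over rows = 2 → strictly diagonally dominant (convergence guaranteed)

2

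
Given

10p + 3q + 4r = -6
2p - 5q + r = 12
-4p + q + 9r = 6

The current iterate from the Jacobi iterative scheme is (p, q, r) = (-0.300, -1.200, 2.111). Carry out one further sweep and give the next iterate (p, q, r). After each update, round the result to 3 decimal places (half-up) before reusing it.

(-1.084, -2.098, 0.667)

One sweep:
  p = (-6 - (3)·-1.200 - (4)·2.111) / (10) = -1.084
  q = (12 - (2)·-0.300 - (1)·2.111) / (-5) = -2.098
  r = (6 - (-4)·-0.300 - (1)·-1.200) / (9) = 0.667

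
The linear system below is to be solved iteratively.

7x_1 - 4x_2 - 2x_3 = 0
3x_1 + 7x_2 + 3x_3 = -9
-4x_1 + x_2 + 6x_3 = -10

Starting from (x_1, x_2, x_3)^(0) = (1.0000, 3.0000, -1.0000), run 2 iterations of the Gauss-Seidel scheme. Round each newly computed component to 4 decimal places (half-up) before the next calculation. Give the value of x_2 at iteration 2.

-0.6672

Iteration 1:
  x_1 = (0 - (-4)·3.0000 - (-2)·-1.0000) / (7) = 1.4286
  x_2 = (-9 - (3)·1.4286 - (3)·-1.0000) / (7) = -1.4694
  x_3 = (-10 - (-4)·1.4286 - (1)·-1.4694) / (6) = -0.4694
Iteration 2:
  x_1 = (0 - (-4)·-1.4694 - (-2)·-0.4694) / (7) = -0.9738
  x_2 = (-9 - (3)·-0.9738 - (3)·-0.4694) / (7) = -0.6672
  x_3 = (-10 - (-4)·-0.9738 - (1)·-0.6672) / (6) = -2.2047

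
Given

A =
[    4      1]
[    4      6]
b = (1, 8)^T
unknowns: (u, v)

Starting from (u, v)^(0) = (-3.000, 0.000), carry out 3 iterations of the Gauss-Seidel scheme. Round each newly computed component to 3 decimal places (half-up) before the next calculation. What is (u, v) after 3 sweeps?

(-0.090, 1.393)

Iteration 1:
  u = (1 - (1)·0.000) / (4) = 0.250
  v = (8 - (4)·0.250) / (6) = 1.167
Iteration 2:
  u = (1 - (1)·1.167) / (4) = -0.042
  v = (8 - (4)·-0.042) / (6) = 1.361
Iteration 3:
  u = (1 - (1)·1.361) / (4) = -0.090
  v = (8 - (4)·-0.090) / (6) = 1.393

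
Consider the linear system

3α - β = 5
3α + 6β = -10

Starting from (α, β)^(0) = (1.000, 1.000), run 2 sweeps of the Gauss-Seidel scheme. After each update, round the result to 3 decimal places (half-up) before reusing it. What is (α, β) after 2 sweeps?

(0.778, -2.056)

Iteration 1:
  α = (5 - (-1)·1.000) / (3) = 2.000
  β = (-10 - (3)·2.000) / (6) = -2.667
Iteration 2:
  α = (5 - (-1)·-2.667) / (3) = 0.778
  β = (-10 - (3)·0.778) / (6) = -2.056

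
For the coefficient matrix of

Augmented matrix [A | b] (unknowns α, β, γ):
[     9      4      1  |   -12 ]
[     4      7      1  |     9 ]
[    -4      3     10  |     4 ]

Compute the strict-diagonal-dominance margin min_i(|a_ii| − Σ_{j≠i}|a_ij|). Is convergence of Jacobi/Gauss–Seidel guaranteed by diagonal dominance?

2

row 1: |9| − (4+1) = 4
row 2: |7| − (4+1) = 2
row 3: |10| − (4+3) = 3
minimum over rows = 2 → strictly diagonally dominant (convergence guaranteed)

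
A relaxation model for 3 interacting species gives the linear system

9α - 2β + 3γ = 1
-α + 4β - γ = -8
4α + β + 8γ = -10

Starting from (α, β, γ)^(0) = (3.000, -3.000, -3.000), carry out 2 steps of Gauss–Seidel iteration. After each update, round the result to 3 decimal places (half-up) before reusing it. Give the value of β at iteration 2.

-2.309

Iteration 1:
  α = (1 - (-2)·-3.000 - (3)·-3.000) / (9) = 0.444
  β = (-8 - (-1)·0.444 - (-1)·-3.000) / (4) = -2.639
  γ = (-10 - (4)·0.444 - (1)·-2.639) / (8) = -1.142
Iteration 2:
  α = (1 - (-2)·-2.639 - (3)·-1.142) / (9) = -0.095
  β = (-8 - (-1)·-0.095 - (-1)·-1.142) / (4) = -2.309
  γ = (-10 - (4)·-0.095 - (1)·-2.309) / (8) = -0.914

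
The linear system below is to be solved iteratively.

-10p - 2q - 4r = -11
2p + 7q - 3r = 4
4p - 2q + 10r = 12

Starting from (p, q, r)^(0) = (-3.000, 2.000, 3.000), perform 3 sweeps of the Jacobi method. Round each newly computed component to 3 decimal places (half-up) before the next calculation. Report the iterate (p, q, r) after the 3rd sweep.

Iteration 1:
  p = (-11 - (-2)·2.000 - (-4)·3.000) / (-10) = -0.500
  q = (4 - (2)·-3.000 - (-3)·3.000) / (7) = 2.714
  r = (12 - (4)·-3.000 - (-2)·2.000) / (10) = 2.800
Iteration 2:
  p = (-11 - (-2)·2.714 - (-4)·2.800) / (-10) = -0.563
  q = (4 - (2)·-0.500 - (-3)·2.800) / (7) = 1.914
  r = (12 - (4)·-0.500 - (-2)·2.714) / (10) = 1.943
Iteration 3:
  p = (-11 - (-2)·1.914 - (-4)·1.943) / (-10) = -0.060
  q = (4 - (2)·-0.563 - (-3)·1.943) / (7) = 1.565
  r = (12 - (4)·-0.563 - (-2)·1.914) / (10) = 1.808

(-0.060, 1.565, 1.808)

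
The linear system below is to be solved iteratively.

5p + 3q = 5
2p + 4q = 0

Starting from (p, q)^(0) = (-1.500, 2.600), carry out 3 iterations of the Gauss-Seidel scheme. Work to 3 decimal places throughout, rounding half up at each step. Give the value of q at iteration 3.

Iteration 1:
  p = (5 - (3)·2.600) / (5) = -0.560
  q = (0 - (2)·-0.560) / (4) = 0.280
Iteration 2:
  p = (5 - (3)·0.280) / (5) = 0.832
  q = (0 - (2)·0.832) / (4) = -0.416
Iteration 3:
  p = (5 - (3)·-0.416) / (5) = 1.250
  q = (0 - (2)·1.250) / (4) = -0.625

-0.625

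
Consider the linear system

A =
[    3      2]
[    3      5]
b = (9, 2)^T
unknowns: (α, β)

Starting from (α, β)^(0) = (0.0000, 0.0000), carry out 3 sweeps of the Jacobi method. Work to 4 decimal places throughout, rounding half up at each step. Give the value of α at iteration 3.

Iteration 1:
  α = (9 - (2)·0.0000) / (3) = 3.0000
  β = (2 - (3)·0.0000) / (5) = 0.4000
Iteration 2:
  α = (9 - (2)·0.4000) / (3) = 2.7333
  β = (2 - (3)·3.0000) / (5) = -1.4000
Iteration 3:
  α = (9 - (2)·-1.4000) / (3) = 3.9333
  β = (2 - (3)·2.7333) / (5) = -1.2400

3.9333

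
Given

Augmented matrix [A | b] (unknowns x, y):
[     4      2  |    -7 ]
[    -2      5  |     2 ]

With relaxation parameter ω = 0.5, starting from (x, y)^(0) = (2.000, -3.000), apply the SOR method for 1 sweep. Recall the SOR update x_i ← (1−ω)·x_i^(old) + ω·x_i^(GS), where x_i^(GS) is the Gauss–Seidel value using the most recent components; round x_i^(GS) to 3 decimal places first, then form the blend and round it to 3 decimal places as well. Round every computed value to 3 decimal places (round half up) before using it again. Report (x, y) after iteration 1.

Iteration 1:
  x: GS value = (-7 - (2)·-3.000) / (4) = -0.250;  x ← (1−ω)·2.000 + ω·-0.250 = 0.875
  y: GS value = (2 - (-2)·0.875) / (5) = 0.750;  y ← (1−ω)·-3.000 + ω·0.750 = -1.125

(0.875, -1.125)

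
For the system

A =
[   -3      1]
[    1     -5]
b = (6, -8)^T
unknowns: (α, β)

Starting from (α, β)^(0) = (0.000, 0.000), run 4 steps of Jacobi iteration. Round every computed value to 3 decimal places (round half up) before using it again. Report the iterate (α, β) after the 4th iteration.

(-1.564, 1.280)

Iteration 1:
  α = (6 - (1)·0.000) / (-3) = -2.000
  β = (-8 - (1)·0.000) / (-5) = 1.600
Iteration 2:
  α = (6 - (1)·1.600) / (-3) = -1.467
  β = (-8 - (1)·-2.000) / (-5) = 1.200
Iteration 3:
  α = (6 - (1)·1.200) / (-3) = -1.600
  β = (-8 - (1)·-1.467) / (-5) = 1.307
Iteration 4:
  α = (6 - (1)·1.307) / (-3) = -1.564
  β = (-8 - (1)·-1.600) / (-5) = 1.280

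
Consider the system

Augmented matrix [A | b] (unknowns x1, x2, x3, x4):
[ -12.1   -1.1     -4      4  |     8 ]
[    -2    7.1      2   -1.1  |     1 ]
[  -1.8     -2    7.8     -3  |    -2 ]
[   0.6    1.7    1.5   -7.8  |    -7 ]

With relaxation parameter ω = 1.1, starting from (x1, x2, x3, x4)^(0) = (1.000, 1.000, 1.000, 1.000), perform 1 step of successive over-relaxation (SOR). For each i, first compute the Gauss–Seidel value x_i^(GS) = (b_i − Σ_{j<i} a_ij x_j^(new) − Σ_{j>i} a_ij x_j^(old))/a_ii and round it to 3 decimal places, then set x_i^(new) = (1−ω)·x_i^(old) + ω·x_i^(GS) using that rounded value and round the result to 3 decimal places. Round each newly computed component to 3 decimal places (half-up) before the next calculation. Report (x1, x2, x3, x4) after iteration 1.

Iteration 1:
  x1: GS value = (8 - (-1.1)·1.000 - (-4)·1.000 - (4)·1.000) / (-12.1) = -0.752;  x1 ← (1−ω)·1.000 + ω·-0.752 = -0.927
  x2: GS value = (1 - (-2)·-0.927 - (2)·1.000 - (-1.1)·1.000) / (7.1) = -0.247;  x2 ← (1−ω)·1.000 + ω·-0.247 = -0.372
  x3: GS value = (-2 - (-1.8)·-0.927 - (-2)·-0.372 - (-3)·1.000) / (7.8) = -0.181;  x3 ← (1−ω)·1.000 + ω·-0.181 = -0.299
  x4: GS value = (-7 - (0.6)·-0.927 - (1.7)·-0.372 - (1.5)·-0.299) / (-7.8) = 0.688;  x4 ← (1−ω)·1.000 + ω·0.688 = 0.657

(-0.927, -0.372, -0.299, 0.657)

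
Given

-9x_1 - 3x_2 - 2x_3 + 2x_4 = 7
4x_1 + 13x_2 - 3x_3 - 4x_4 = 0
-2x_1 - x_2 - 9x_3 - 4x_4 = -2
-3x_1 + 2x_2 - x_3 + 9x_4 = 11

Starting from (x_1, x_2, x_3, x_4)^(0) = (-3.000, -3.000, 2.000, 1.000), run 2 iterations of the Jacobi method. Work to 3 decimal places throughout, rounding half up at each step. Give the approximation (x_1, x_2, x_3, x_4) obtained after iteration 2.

(-1.268, 0.521, -0.460, 0.933)

Iteration 1:
  x_1 = (7 - (-3)·-3.000 - (-2)·2.000 - (2)·1.000) / (-9) = 0.000
  x_2 = (0 - (4)·-3.000 - (-3)·2.000 - (-4)·1.000) / (13) = 1.692
  x_3 = (-2 - (-2)·-3.000 - (-1)·-3.000 - (-4)·1.000) / (-9) = 0.778
  x_4 = (11 - (-3)·-3.000 - (2)·-3.000 - (-1)·2.000) / (9) = 1.111
Iteration 2:
  x_1 = (7 - (-3)·1.692 - (-2)·0.778 - (2)·1.111) / (-9) = -1.268
  x_2 = (0 - (4)·0.000 - (-3)·0.778 - (-4)·1.111) / (13) = 0.521
  x_3 = (-2 - (-2)·0.000 - (-1)·1.692 - (-4)·1.111) / (-9) = -0.460
  x_4 = (11 - (-3)·0.000 - (2)·1.692 - (-1)·0.778) / (9) = 0.933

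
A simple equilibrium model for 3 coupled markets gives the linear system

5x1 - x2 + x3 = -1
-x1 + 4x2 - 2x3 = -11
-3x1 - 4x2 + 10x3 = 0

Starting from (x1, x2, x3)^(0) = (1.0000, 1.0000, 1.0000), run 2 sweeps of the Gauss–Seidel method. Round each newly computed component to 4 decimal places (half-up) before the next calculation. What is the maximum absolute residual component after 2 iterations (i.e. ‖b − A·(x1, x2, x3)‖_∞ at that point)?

Iteration 1:
  x1 = (-1 - (-1)·1.0000 - (1)·1.0000) / (5) = -0.2000
  x2 = (-11 - (-1)·-0.2000 - (-2)·1.0000) / (4) = -2.3000
  x3 = (0 - (-3)·-0.2000 - (-4)·-2.3000) / (10) = -0.9800
Iteration 2:
  x1 = (-1 - (-1)·-2.3000 - (1)·-0.9800) / (5) = -0.4640
  x2 = (-11 - (-1)·-0.4640 - (-2)·-0.9800) / (4) = -3.3560
  x3 = (0 - (-3)·-0.4640 - (-4)·-3.3560) / (10) = -1.4816
Residual b − A·x = (-0.5544, -1.0032, 0.0000); ∞-norm = 1.0032

1.0032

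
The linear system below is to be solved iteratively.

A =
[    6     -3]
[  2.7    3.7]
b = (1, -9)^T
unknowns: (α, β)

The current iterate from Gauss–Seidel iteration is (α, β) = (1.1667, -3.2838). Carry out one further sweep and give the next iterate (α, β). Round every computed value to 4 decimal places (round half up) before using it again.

(-1.4752, -1.3559)

One sweep:
  α = (1 - (-3)·-3.2838) / (6) = -1.4752
  β = (-9 - (2.7)·-1.4752) / (3.7) = -1.3559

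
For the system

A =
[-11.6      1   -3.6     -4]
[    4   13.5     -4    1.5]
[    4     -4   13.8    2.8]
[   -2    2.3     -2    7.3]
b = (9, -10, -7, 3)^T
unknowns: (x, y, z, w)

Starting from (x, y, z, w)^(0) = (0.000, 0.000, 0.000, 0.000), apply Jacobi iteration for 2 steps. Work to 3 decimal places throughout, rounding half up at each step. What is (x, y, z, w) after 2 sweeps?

Iteration 1:
  x = (9 - (1)·0.000 - (-3.6)·0.000 - (-4)·0.000) / (-11.6) = -0.776
  y = (-10 - (4)·0.000 - (-4)·0.000 - (1.5)·0.000) / (13.5) = -0.741
  z = (-7 - (4)·0.000 - (-4)·0.000 - (2.8)·0.000) / (13.8) = -0.507
  w = (3 - (-2)·0.000 - (2.3)·0.000 - (-2)·0.000) / (7.3) = 0.411
Iteration 2:
  x = (9 - (1)·-0.741 - (-3.6)·-0.507 - (-4)·0.411) / (-11.6) = -0.824
  y = (-10 - (4)·-0.776 - (-4)·-0.507 - (1.5)·0.411) / (13.5) = -0.707
  z = (-7 - (4)·-0.776 - (-4)·-0.741 - (2.8)·0.411) / (13.8) = -0.580
  w = (3 - (-2)·-0.776 - (2.3)·-0.741 - (-2)·-0.507) / (7.3) = 0.293

(-0.824, -0.707, -0.580, 0.293)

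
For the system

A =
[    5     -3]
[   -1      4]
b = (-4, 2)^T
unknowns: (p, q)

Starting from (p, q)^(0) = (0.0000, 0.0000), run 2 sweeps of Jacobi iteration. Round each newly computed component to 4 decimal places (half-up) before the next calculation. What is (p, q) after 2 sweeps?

(-0.5000, 0.3000)

Iteration 1:
  p = (-4 - (-3)·0.0000) / (5) = -0.8000
  q = (2 - (-1)·0.0000) / (4) = 0.5000
Iteration 2:
  p = (-4 - (-3)·0.5000) / (5) = -0.5000
  q = (2 - (-1)·-0.8000) / (4) = 0.3000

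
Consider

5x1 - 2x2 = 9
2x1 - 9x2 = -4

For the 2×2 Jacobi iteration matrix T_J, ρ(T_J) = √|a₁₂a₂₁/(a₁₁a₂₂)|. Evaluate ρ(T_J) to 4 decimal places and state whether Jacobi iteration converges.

0.2981

a₁₂a₂₁/(a₁₁a₂₂) = (-2)·(2) / ((5)·(-9)) = 0.088889
ρ = √|0.088889| = √0.088889 = 0.2981
ρ < 1, so Jacobi converges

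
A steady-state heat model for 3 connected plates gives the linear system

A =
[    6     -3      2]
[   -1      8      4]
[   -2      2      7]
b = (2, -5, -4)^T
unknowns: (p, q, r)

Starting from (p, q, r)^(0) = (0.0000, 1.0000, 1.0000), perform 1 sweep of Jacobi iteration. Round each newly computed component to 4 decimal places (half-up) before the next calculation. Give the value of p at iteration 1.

Iteration 1:
  p = (2 - (-3)·1.0000 - (2)·1.0000) / (6) = 0.5000
  q = (-5 - (-1)·0.0000 - (4)·1.0000) / (8) = -1.1250
  r = (-4 - (-2)·0.0000 - (2)·1.0000) / (7) = -0.8571

0.5000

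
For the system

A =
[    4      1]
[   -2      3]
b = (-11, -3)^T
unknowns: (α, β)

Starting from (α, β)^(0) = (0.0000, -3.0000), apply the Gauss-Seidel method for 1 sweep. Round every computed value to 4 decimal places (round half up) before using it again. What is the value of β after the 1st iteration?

-2.3333

Iteration 1:
  α = (-11 - (1)·-3.0000) / (4) = -2.0000
  β = (-3 - (-2)·-2.0000) / (3) = -2.3333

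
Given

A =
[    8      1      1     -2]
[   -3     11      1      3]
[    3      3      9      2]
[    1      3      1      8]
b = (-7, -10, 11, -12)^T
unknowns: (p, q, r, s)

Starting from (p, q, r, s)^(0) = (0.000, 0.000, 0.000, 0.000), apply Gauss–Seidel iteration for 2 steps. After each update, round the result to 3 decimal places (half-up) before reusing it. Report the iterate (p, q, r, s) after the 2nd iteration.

(-1.268, -1.101, 2.278, -1.213)

Iteration 1:
  p = (-7 - (1)·0.000 - (1)·0.000 - (-2)·0.000) / (8) = -0.875
  q = (-10 - (-3)·-0.875 - (1)·0.000 - (3)·0.000) / (11) = -1.148
  r = (11 - (3)·-0.875 - (3)·-1.148 - (2)·0.000) / (9) = 1.897
  s = (-12 - (1)·-0.875 - (3)·-1.148 - (1)·1.897) / (8) = -1.197
Iteration 2:
  p = (-7 - (1)·-1.148 - (1)·1.897 - (-2)·-1.197) / (8) = -1.268
  q = (-10 - (-3)·-1.268 - (1)·1.897 - (3)·-1.197) / (11) = -1.101
  r = (11 - (3)·-1.268 - (3)·-1.101 - (2)·-1.197) / (9) = 2.278
  s = (-12 - (1)·-1.268 - (3)·-1.101 - (1)·2.278) / (8) = -1.213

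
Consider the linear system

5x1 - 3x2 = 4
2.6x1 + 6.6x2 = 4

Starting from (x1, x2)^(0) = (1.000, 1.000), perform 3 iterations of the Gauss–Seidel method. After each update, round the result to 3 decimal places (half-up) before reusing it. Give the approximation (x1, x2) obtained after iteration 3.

(0.967, 0.225)

Iteration 1:
  x1 = (4 - (-3)·1.000) / (5) = 1.400
  x2 = (4 - (2.6)·1.400) / (6.6) = 0.055
Iteration 2:
  x1 = (4 - (-3)·0.055) / (5) = 0.833
  x2 = (4 - (2.6)·0.833) / (6.6) = 0.278
Iteration 3:
  x1 = (4 - (-3)·0.278) / (5) = 0.967
  x2 = (4 - (2.6)·0.967) / (6.6) = 0.225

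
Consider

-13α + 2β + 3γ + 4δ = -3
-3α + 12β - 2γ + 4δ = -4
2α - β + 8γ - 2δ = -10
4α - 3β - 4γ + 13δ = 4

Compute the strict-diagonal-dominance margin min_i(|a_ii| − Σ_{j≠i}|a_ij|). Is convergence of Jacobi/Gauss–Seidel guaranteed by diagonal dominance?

row 1: |-13| − (2+3+4) = 4
row 2: |12| − (3+2+4) = 3
row 3: |8| − (2+1+2) = 3
row 4: |13| − (4+3+4) = 2
minimum over rows = 2 → strictly diagonally dominant (convergence guaranteed)

2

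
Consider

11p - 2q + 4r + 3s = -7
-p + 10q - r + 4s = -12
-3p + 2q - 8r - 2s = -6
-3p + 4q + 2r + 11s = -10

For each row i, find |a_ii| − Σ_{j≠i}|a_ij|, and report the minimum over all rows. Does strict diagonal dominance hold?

row 1: |11| − (2+4+3) = 2
row 2: |10| − (1+1+4) = 4
row 3: |-8| − (3+2+2) = 1
row 4: |11| − (3+4+2) = 2
minimum over rows = 1 → strictly diagonally dominant (convergence guaranteed)

1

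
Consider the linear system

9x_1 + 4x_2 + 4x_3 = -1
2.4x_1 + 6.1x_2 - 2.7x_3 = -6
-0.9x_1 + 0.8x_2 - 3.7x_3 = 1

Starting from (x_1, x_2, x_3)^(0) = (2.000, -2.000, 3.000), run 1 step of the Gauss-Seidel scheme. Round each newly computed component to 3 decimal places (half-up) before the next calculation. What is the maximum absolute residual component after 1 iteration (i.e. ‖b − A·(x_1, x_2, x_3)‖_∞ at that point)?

8.135

Iteration 1:
  x_1 = (-1 - (4)·-2.000 - (4)·3.000) / (9) = -0.556
  x_2 = (-6 - (2.4)·-0.556 - (-2.7)·3.000) / (6.1) = 0.563
  x_3 = (1 - (-0.9)·-0.556 - (0.8)·0.563) / (-3.7) = -0.013
Residual b − A·x = (1.804, -8.135, 0.001); ∞-norm = 8.135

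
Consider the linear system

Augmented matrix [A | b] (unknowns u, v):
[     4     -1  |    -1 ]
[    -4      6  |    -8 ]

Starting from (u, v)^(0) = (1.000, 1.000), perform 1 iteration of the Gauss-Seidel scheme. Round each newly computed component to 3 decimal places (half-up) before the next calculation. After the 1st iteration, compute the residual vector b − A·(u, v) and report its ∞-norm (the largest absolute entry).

Iteration 1:
  u = (-1 - (-1)·1.000) / (4) = 0.000
  v = (-8 - (-4)·0.000) / (6) = -1.333
Residual b − A·x = (-2.333, -0.002); ∞-norm = 2.333

2.333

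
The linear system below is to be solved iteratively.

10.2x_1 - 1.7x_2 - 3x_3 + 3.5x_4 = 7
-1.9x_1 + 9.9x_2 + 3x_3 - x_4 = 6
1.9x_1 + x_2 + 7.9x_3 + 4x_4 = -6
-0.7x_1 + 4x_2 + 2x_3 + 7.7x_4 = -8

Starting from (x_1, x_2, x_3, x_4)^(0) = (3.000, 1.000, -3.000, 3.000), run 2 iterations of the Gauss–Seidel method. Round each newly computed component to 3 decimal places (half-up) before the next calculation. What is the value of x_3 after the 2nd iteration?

Iteration 1:
  x_1 = (7 - (-1.7)·1.000 - (-3)·-3.000 - (3.5)·3.000) / (10.2) = -1.059
  x_2 = (6 - (-1.9)·-1.059 - (3)·-3.000 - (-1)·3.000) / (9.9) = 1.615
  x_3 = (-6 - (1.9)·-1.059 - (1)·1.615 - (4)·3.000) / (7.9) = -2.228
  x_4 = (-8 - (-0.7)·-1.059 - (4)·1.615 - (2)·-2.228) / (7.7) = -1.395
Iteration 2:
  x_1 = (7 - (-1.7)·1.615 - (-3)·-2.228 - (3.5)·-1.395) / (10.2) = 0.779
  x_2 = (6 - (-1.9)·0.779 - (3)·-2.228 - (-1)·-1.395) / (9.9) = 1.290
  x_3 = (-6 - (1.9)·0.779 - (1)·1.290 - (4)·-1.395) / (7.9) = -0.404
  x_4 = (-8 - (-0.7)·0.779 - (4)·1.290 - (2)·-0.404) / (7.7) = -1.533

-0.404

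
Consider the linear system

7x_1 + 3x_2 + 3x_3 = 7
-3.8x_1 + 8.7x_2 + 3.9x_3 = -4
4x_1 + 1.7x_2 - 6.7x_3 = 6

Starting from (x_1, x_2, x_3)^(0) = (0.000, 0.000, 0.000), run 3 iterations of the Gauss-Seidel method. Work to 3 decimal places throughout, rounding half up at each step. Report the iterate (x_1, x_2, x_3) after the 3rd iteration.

(0.999, 0.053, -0.286)

Iteration 1:
  x_1 = (7 - (3)·0.000 - (3)·0.000) / (7) = 1.000
  x_2 = (-4 - (-3.8)·1.000 - (3.9)·0.000) / (8.7) = -0.023
  x_3 = (6 - (4)·1.000 - (1.7)·-0.023) / (-6.7) = -0.304
Iteration 2:
  x_1 = (7 - (3)·-0.023 - (3)·-0.304) / (7) = 1.140
  x_2 = (-4 - (-3.8)·1.140 - (3.9)·-0.304) / (8.7) = 0.174
  x_3 = (6 - (4)·1.140 - (1.7)·0.174) / (-6.7) = -0.171
Iteration 3:
  x_1 = (7 - (3)·0.174 - (3)·-0.171) / (7) = 0.999
  x_2 = (-4 - (-3.8)·0.999 - (3.9)·-0.171) / (8.7) = 0.053
  x_3 = (6 - (4)·0.999 - (1.7)·0.053) / (-6.7) = -0.286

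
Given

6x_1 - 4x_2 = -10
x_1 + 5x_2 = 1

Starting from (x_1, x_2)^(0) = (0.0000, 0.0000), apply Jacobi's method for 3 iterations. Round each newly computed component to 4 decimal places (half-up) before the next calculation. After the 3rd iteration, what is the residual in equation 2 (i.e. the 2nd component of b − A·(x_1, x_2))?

-0.2224

Iteration 1:
  x_1 = (-10 - (-4)·0.0000) / (6) = -1.6667
  x_2 = (1 - (1)·0.0000) / (5) = 0.2000
Iteration 2:
  x_1 = (-10 - (-4)·0.2000) / (6) = -1.5333
  x_2 = (1 - (1)·-1.6667) / (5) = 0.5333
Iteration 3:
  x_1 = (-10 - (-4)·0.5333) / (6) = -1.3111
  x_2 = (1 - (1)·-1.5333) / (5) = 0.5067
Residual b − A·x = (-0.1066, -0.2224)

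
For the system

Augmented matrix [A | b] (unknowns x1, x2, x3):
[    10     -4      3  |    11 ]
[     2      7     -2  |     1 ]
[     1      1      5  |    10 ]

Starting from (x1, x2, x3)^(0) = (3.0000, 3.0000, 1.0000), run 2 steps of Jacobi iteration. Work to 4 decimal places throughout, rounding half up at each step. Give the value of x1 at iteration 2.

Iteration 1:
  x1 = (11 - (-4)·3.0000 - (3)·1.0000) / (10) = 2.0000
  x2 = (1 - (2)·3.0000 - (-2)·1.0000) / (7) = -0.4286
  x3 = (10 - (1)·3.0000 - (1)·3.0000) / (5) = 0.8000
Iteration 2:
  x1 = (11 - (-4)·-0.4286 - (3)·0.8000) / (10) = 0.6886
  x2 = (1 - (2)·2.0000 - (-2)·0.8000) / (7) = -0.2000
  x3 = (10 - (1)·2.0000 - (1)·-0.4286) / (5) = 1.6857

0.6886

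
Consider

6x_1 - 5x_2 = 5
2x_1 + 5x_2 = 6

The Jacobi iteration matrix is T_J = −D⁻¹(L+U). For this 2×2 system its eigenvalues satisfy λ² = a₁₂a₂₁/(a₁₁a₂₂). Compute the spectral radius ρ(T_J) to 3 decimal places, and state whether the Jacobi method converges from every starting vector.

a₁₂a₂₁/(a₁₁a₂₂) = (-5)·(2) / ((6)·(5)) = -0.333333
ρ = √|-0.333333| = √0.333333 = 0.577
ρ < 1, so Jacobi converges

0.577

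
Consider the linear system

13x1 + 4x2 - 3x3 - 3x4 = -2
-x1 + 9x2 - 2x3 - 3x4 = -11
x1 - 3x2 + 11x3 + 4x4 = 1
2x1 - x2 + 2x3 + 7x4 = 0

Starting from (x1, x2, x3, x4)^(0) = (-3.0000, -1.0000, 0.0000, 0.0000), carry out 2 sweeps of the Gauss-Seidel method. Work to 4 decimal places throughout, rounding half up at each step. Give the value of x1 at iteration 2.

0.1256

Iteration 1:
  x1 = (-2 - (4)·-1.0000 - (-3)·0.0000 - (-3)·0.0000) / (13) = 0.1538
  x2 = (-11 - (-1)·0.1538 - (-2)·0.0000 - (-3)·0.0000) / (9) = -1.2051
  x3 = (1 - (1)·0.1538 - (-3)·-1.2051 - (4)·0.0000) / (11) = -0.2517
  x4 = (0 - (2)·0.1538 - (-1)·-1.2051 - (2)·-0.2517) / (7) = -0.1442
Iteration 2:
  x1 = (-2 - (4)·-1.2051 - (-3)·-0.2517 - (-3)·-0.1442) / (13) = 0.1256
  x2 = (-11 - (-1)·0.1256 - (-2)·-0.2517 - (-3)·-0.1442) / (9) = -1.3123
  x3 = (1 - (1)·0.1256 - (-3)·-1.3123 - (4)·-0.1442) / (11) = -0.2260
  x4 = (0 - (2)·0.1256 - (-1)·-1.3123 - (2)·-0.2260) / (7) = -0.1588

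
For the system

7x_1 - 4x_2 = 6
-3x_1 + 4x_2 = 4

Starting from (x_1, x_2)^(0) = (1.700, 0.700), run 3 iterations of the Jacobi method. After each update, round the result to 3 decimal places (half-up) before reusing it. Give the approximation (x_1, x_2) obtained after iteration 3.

(1.967, 2.618)

Iteration 1:
  x_1 = (6 - (-4)·0.700) / (7) = 1.257
  x_2 = (4 - (-3)·1.700) / (4) = 2.275
Iteration 2:
  x_1 = (6 - (-4)·2.275) / (7) = 2.157
  x_2 = (4 - (-3)·1.257) / (4) = 1.943
Iteration 3:
  x_1 = (6 - (-4)·1.943) / (7) = 1.967
  x_2 = (4 - (-3)·2.157) / (4) = 2.618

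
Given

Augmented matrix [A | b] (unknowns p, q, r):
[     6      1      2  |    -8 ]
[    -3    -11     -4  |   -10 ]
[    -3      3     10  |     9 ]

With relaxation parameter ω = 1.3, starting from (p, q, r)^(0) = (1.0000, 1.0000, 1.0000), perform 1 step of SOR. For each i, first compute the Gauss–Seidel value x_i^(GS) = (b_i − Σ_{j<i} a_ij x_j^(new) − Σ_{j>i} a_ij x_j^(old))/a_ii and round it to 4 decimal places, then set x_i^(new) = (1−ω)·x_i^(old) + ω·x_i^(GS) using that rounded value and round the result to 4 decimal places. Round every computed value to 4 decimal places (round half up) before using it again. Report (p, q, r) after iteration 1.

Iteration 1:
  p: GS value = (-8 - (1)·1.0000 - (2)·1.0000) / (6) = -1.8333;  p ← (1−ω)·1.0000 + ω·-1.8333 = -2.6833
  q: GS value = (-10 - (-3)·-2.6833 - (-4)·1.0000) / (-11) = 1.2773;  q ← (1−ω)·1.0000 + ω·1.2773 = 1.3605
  r: GS value = (9 - (-3)·-2.6833 - (3)·1.3605) / (10) = -0.3131;  r ← (1−ω)·1.0000 + ω·-0.3131 = -0.7070

(-2.6833, 1.3605, -0.7070)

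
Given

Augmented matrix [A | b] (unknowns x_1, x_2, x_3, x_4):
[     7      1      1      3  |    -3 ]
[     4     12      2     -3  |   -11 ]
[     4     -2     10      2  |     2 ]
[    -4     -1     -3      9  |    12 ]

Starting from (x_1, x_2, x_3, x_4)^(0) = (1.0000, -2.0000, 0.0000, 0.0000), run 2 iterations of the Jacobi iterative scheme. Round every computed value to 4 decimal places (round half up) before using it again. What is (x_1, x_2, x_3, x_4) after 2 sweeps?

Iteration 1:
  x_1 = (-3 - (1)·-2.0000 - (1)·0.0000 - (3)·0.0000) / (7) = -0.1429
  x_2 = (-11 - (4)·1.0000 - (2)·0.0000 - (-3)·0.0000) / (12) = -1.2500
  x_3 = (2 - (4)·1.0000 - (-2)·-2.0000 - (2)·0.0000) / (10) = -0.6000
  x_4 = (12 - (-4)·1.0000 - (-1)·-2.0000 - (-3)·0.0000) / (9) = 1.5556
Iteration 2:
  x_1 = (-3 - (1)·-1.2500 - (1)·-0.6000 - (3)·1.5556) / (7) = -0.8310
  x_2 = (-11 - (4)·-0.1429 - (2)·-0.6000 - (-3)·1.5556) / (12) = -0.3801
  x_3 = (2 - (4)·-0.1429 - (-2)·-1.2500 - (2)·1.5556) / (10) = -0.3040
  x_4 = (12 - (-4)·-0.1429 - (-1)·-1.2500 - (-3)·-0.6000) / (9) = 0.9309

(-0.8310, -0.3801, -0.3040, 0.9309)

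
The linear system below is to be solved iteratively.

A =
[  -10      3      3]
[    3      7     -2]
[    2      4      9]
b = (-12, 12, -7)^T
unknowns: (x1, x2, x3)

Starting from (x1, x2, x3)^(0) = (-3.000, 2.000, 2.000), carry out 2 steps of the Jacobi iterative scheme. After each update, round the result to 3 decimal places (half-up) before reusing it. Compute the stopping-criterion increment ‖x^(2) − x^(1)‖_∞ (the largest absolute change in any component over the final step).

3.171

Iteration 1:
  x1 = (-12 - (3)·2.000 - (3)·2.000) / (-10) = 2.400
  x2 = (12 - (3)·-3.000 - (-2)·2.000) / (7) = 3.571
  x3 = (-7 - (2)·-3.000 - (4)·2.000) / (9) = -1.000
Iteration 2:
  x1 = (-12 - (3)·3.571 - (3)·-1.000) / (-10) = 1.971
  x2 = (12 - (3)·2.400 - (-2)·-1.000) / (7) = 0.400
  x3 = (-7 - (2)·2.400 - (4)·3.571) / (9) = -2.898
Change: (-0.429, -3.171, -1.898) → max |·| = 3.171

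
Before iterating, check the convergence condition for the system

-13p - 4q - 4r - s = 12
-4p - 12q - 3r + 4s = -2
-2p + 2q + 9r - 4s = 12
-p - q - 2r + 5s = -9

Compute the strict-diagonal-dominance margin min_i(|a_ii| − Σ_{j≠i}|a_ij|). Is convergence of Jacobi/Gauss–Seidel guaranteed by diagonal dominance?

1

row 1: |-13| − (4+4+1) = 4
row 2: |-12| − (4+3+4) = 1
row 3: |9| − (2+2+4) = 1
row 4: |5| − (1+1+2) = 1
minimum over rows = 1 → strictly diagonally dominant (convergence guaranteed)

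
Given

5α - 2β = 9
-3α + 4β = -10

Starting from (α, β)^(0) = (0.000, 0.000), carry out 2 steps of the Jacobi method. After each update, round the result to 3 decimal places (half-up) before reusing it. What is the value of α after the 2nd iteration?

0.800

Iteration 1:
  α = (9 - (-2)·0.000) / (5) = 1.800
  β = (-10 - (-3)·0.000) / (4) = -2.500
Iteration 2:
  α = (9 - (-2)·-2.500) / (5) = 0.800
  β = (-10 - (-3)·1.800) / (4) = -1.150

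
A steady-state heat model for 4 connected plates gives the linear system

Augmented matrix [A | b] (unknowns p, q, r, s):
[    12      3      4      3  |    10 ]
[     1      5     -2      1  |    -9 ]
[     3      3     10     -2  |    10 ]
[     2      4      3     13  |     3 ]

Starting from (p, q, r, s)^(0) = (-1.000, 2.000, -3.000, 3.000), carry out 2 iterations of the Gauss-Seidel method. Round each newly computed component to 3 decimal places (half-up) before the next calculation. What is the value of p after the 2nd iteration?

0.741

Iteration 1:
  p = (10 - (3)·2.000 - (4)·-3.000 - (3)·3.000) / (12) = 0.583
  q = (-9 - (1)·0.583 - (-2)·-3.000 - (1)·3.000) / (5) = -3.717
  r = (10 - (3)·0.583 - (3)·-3.717 - (-2)·3.000) / (10) = 2.540
  s = (3 - (2)·0.583 - (4)·-3.717 - (3)·2.540) / (13) = 0.699
Iteration 2:
  p = (10 - (3)·-3.717 - (4)·2.540 - (3)·0.699) / (12) = 0.741
  q = (-9 - (1)·0.741 - (-2)·2.540 - (1)·0.699) / (5) = -1.072
  r = (10 - (3)·0.741 - (3)·-1.072 - (-2)·0.699) / (10) = 1.239
  s = (3 - (2)·0.741 - (4)·-1.072 - (3)·1.239) / (13) = 0.161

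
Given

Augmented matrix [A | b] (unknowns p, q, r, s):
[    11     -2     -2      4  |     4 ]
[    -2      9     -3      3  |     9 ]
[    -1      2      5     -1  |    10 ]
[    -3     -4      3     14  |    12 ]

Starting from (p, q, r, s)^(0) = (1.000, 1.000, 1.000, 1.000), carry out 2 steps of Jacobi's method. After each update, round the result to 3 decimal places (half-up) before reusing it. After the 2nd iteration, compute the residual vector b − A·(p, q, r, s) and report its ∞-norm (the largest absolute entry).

1.647

Iteration 1:
  p = (4 - (-2)·1.000 - (-2)·1.000 - (4)·1.000) / (11) = 0.364
  q = (9 - (-2)·1.000 - (-3)·1.000 - (3)·1.000) / (9) = 1.222
  r = (10 - (-1)·1.000 - (2)·1.000 - (-1)·1.000) / (5) = 2.000
  s = (12 - (-3)·1.000 - (-4)·1.000 - (3)·1.000) / (14) = 1.143
Iteration 2:
  p = (4 - (-2)·1.222 - (-2)·2.000 - (4)·1.143) / (11) = 0.534
  q = (9 - (-2)·0.364 - (-3)·2.000 - (3)·1.143) / (9) = 1.367
  r = (10 - (-1)·0.364 - (2)·1.222 - (-1)·1.143) / (5) = 1.813
  s = (12 - (-3)·0.364 - (-4)·1.222 - (3)·2.000) / (14) = 0.856
Residual b − A·x = (1.062, 0.636, -0.409, 1.647); ∞-norm = 1.647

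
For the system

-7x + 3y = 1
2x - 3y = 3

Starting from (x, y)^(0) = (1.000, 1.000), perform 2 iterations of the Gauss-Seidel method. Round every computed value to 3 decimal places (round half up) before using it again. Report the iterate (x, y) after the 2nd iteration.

(-0.490, -1.327)

Iteration 1:
  x = (1 - (3)·1.000) / (-7) = 0.286
  y = (3 - (2)·0.286) / (-3) = -0.809
Iteration 2:
  x = (1 - (3)·-0.809) / (-7) = -0.490
  y = (3 - (2)·-0.490) / (-3) = -1.327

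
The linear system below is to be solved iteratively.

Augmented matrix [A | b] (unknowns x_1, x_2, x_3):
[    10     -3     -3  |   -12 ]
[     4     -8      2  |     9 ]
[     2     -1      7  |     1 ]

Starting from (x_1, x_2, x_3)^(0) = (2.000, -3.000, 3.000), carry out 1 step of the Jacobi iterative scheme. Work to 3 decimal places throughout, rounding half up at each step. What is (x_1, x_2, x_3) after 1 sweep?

(-1.200, 0.625, -0.857)

Iteration 1:
  x_1 = (-12 - (-3)·-3.000 - (-3)·3.000) / (10) = -1.200
  x_2 = (9 - (4)·2.000 - (2)·3.000) / (-8) = 0.625
  x_3 = (1 - (2)·2.000 - (-1)·-3.000) / (7) = -0.857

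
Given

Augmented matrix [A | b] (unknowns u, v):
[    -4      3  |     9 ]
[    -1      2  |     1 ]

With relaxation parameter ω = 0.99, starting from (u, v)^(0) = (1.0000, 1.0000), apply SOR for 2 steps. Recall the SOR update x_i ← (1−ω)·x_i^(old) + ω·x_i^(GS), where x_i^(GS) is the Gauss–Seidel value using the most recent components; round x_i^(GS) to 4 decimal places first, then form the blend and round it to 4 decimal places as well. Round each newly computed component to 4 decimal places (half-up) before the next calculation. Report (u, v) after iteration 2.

Iteration 1:
  u: GS value = (9 - (3)·1.0000) / (-4) = -1.5000;  u ← (1−ω)·1.0000 + ω·-1.5000 = -1.4750
  v: GS value = (1 - (-1)·-1.4750) / (2) = -0.2375;  v ← (1−ω)·1.0000 + ω·-0.2375 = -0.2251
Iteration 2:
  u: GS value = (9 - (3)·-0.2251) / (-4) = -2.4188;  u ← (1−ω)·-1.4750 + ω·-2.4188 = -2.4094
  v: GS value = (1 - (-1)·-2.4094) / (2) = -0.7047;  v ← (1−ω)·-0.2251 + ω·-0.7047 = -0.6999

(-2.4094, -0.6999)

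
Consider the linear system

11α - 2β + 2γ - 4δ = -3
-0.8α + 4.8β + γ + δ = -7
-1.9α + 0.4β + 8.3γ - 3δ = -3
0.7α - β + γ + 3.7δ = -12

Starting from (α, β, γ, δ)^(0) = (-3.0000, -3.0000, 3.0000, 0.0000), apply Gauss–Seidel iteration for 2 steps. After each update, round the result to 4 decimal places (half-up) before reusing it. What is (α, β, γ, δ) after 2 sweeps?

(-1.8480, -0.9288, -1.9895, -2.6069)

Iteration 1:
  α = (-3 - (-2)·-3.0000 - (2)·3.0000 - (-4)·0.0000) / (11) = -1.3636
  β = (-7 - (-0.8)·-1.3636 - (1)·3.0000 - (1)·0.0000) / (4.8) = -2.3106
  γ = (-3 - (-1.9)·-1.3636 - (0.4)·-2.3106 - (-3)·0.0000) / (8.3) = -0.5622
  δ = (-12 - (0.7)·-1.3636 - (-1)·-2.3106 - (1)·-0.5622) / (3.7) = -3.4578
Iteration 2:
  α = (-3 - (-2)·-2.3106 - (2)·-0.5622 - (-4)·-3.4578) / (11) = -1.8480
  β = (-7 - (-0.8)·-1.8480 - (1)·-0.5622 - (1)·-3.4578) / (4.8) = -0.9288
  γ = (-3 - (-1.9)·-1.8480 - (0.4)·-0.9288 - (-3)·-3.4578) / (8.3) = -1.9895
  δ = (-12 - (0.7)·-1.8480 - (-1)·-0.9288 - (1)·-1.9895) / (3.7) = -2.6069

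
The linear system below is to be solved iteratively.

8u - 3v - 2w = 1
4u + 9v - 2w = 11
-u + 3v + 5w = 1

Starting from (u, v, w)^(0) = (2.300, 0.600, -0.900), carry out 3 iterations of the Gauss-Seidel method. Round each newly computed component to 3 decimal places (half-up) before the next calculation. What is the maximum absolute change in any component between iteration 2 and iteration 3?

Iteration 1:
  u = (1 - (-3)·0.600 - (-2)·-0.900) / (8) = 0.125
  v = (11 - (4)·0.125 - (-2)·-0.900) / (9) = 0.967
  w = (1 - (-1)·0.125 - (3)·0.967) / (5) = -0.355
Iteration 2:
  u = (1 - (-3)·0.967 - (-2)·-0.355) / (8) = 0.399
  v = (11 - (4)·0.399 - (-2)·-0.355) / (9) = 0.966
  w = (1 - (-1)·0.399 - (3)·0.966) / (5) = -0.300
Iteration 3:
  u = (1 - (-3)·0.966 - (-2)·-0.300) / (8) = 0.412
  v = (11 - (4)·0.412 - (-2)·-0.300) / (9) = 0.972
  w = (1 - (-1)·0.412 - (3)·0.972) / (5) = -0.301
Change: (0.013, 0.006, -0.001) → max |·| = 0.013

0.013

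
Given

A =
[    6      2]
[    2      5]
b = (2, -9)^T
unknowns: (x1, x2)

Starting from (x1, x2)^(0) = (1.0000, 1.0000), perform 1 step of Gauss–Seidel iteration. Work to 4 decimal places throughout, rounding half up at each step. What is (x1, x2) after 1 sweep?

(0.0000, -1.8000)

Iteration 1:
  x1 = (2 - (2)·1.0000) / (6) = 0.0000
  x2 = (-9 - (2)·0.0000) / (5) = -1.8000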